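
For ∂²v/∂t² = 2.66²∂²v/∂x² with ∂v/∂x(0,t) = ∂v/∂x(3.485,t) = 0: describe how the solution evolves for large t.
v oscillates about a mean that drifts linearly in t (generically unbounded; no decay). There is no damping, so the nonconstant modes persist as standing waves (energy conserved, no decay). But with Neumann conditions at both ends the constant mode has eigenvalue 0: the spatial mean M(t) of v satisfies M'' = 0, so M(t) = M(0) + M'(0)·t. Unless the initial velocity has zero mean (∫v_t(x,0)dx = 0), the solution grows linearly in t (unbounded, though not exponentially); if it does have zero mean, the solution stays bounded and simply oscillates.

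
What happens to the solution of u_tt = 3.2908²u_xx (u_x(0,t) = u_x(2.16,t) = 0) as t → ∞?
u oscillates about a mean that drifts linearly in t (generically unbounded; no decay). There is no damping, so the nonconstant modes persist as standing waves (energy conserved, no decay). But with Neumann conditions at both ends the constant mode has eigenvalue 0: the spatial mean M(t) of u satisfies M'' = 0, so M(t) = M(0) + M'(0)·t. Unless the initial velocity has zero mean (∫u_t(x,0)dx = 0), the solution grows linearly in t (unbounded, though not exponentially); if it does have zero mean, the solution stays bounded and simply oscillates.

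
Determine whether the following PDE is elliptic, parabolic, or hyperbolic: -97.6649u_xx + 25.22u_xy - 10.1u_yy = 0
Coefficients: A = -97.6649, B = 25.22, C = -10.1. B² - 4AC = -3309.61356, which is negative, so the equation is elliptic.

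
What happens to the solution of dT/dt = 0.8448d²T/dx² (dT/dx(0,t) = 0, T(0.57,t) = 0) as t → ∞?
T → 0. Heat escapes through the Dirichlet boundary.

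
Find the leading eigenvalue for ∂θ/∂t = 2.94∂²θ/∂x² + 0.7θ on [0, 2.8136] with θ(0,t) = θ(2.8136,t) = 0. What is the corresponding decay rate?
Eigenvalues: λₙ = 2.94n²π²/2.8136² - 0.7.
First three modes:
  n=1: λ₁ = 2.94π²/2.8136² - 0.7 ≈ 2.965
  n=2: λ₂ = 11.76π²/2.8136² - 0.7 ≈ 13.962
  n=3: λ₃ = 26.46π²/2.8136² - 0.7 ≈ 32.289
Since 2.94π²/2.8136² ≈ 3.665 > 0.7, all λₙ > 0.
The n=1 mode decays slowest → dominates as t → ∞.
Asymptotic: θ ~ c₁ sin(πx/2.8136) e^{-λ₁t} with decay rate λ₁ ≈ 2.965.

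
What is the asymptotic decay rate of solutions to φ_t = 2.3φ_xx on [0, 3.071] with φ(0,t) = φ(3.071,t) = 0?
Eigenvalues: λₙ = 2.3n²π²/3.071².
First three modes:
  n=1: λ₁ = 2.3π²/3.071² ≈ 2.407
  n=2: λ₂ = 9.2π²/3.071² ≈ 9.628 (4× faster decay)
  n=3: λ₃ = 20.7π²/3.071² ≈ 21.663 (9× faster decay)
As t → ∞, higher modes decay exponentially faster. The n=1 mode dominates: φ ~ c₁ sin(πx/3.071) e^{-λ₁t}.
Decay rate: λ₁ = 2.3π²/3.071² ≈ 2.407.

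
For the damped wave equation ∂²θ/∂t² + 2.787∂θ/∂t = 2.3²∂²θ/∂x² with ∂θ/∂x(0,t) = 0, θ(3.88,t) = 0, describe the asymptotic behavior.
θ → 0. Damping (γ=2.787) dissipates energy; oscillations decay exponentially.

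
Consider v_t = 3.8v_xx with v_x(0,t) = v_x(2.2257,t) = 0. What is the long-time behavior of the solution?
As t → ∞, v → constant (steady state). Heat is conserved (no flux at boundaries); solution approaches the spatial average.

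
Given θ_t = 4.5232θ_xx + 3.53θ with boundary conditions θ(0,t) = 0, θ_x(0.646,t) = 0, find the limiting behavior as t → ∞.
θ → 0. Diffusion dominates reaction (r=3.53 < κπ²/(4L²)≈26.74); solution decays.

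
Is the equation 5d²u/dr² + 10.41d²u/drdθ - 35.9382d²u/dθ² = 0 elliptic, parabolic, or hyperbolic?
Computing B² - 4AC with A = 5, B = 10.41, C = -35.9382: discriminant = 827.1321 (positive). Answer: hyperbolic.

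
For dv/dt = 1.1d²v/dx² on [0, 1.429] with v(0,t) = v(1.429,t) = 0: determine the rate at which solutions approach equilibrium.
Eigenvalues: λₙ = 1.1n²π²/1.429².
First three modes:
  n=1: λ₁ = 1.1π²/1.429² ≈ 5.317
  n=2: λ₂ = 4.4π²/1.429² ≈ 21.266 (4× faster decay)
  n=3: λ₃ = 9.9π²/1.429² ≈ 47.849 (9× faster decay)
As t → ∞, higher modes decay exponentially faster. The n=1 mode dominates: v ~ c₁ sin(πx/1.429) e^{-λ₁t}.
Decay rate: λ₁ = 1.1π²/1.429² ≈ 5.317.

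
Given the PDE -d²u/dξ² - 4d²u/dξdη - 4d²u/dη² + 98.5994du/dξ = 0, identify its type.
The second-order coefficients are A = -1, B = -4, C = -4. Since B² - 4AC = 0 = 0, this is a parabolic PDE.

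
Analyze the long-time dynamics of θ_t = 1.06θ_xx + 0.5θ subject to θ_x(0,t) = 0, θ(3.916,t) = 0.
Long-time behavior: θ grows unboundedly. Reaction dominates diffusion (r=0.5 > κπ²/(4L²)≈0.17); solution grows exponentially.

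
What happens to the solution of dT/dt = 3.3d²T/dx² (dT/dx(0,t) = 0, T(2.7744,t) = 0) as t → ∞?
T → 0. Heat escapes through the Dirichlet boundary.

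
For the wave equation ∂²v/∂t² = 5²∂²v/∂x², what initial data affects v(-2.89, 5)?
Domain of dependence: [-27.89, 22.11]. Signals travel at speed 5, so data within |x - -2.89| ≤ 5·5 = 25 can reach the point.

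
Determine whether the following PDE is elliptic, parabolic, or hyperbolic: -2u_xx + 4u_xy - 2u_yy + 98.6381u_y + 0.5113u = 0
Coefficients: A = -2, B = 4, C = -2. B² - 4AC = 0, which is zero, so the equation is parabolic.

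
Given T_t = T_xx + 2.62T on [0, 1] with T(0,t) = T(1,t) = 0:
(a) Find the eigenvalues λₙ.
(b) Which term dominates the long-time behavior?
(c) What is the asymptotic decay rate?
Eigenvalues: λₙ = n²π²/1² - 2.62.
First three modes:
  n=1: λ₁ = π² - 2.62 ≈ 7.25
  n=2: λ₂ = 4π² - 2.62 ≈ 36.858
  n=3: λ₃ = 9π² - 2.62 ≈ 86.206
Since π² ≈ 9.87 > 2.62, all λₙ > 0.
The n=1 mode decays slowest → dominates as t → ∞.
Asymptotic: T ~ c₁ sin(πx/1) e^{-λ₁t} with decay rate λ₁ ≈ 7.25.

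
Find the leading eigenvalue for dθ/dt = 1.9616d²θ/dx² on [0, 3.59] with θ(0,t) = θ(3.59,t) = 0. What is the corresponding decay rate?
Eigenvalues: λₙ = 1.9616n²π²/3.59².
First three modes:
  n=1: λ₁ = 1.9616π²/3.59² ≈ 1.502
  n=2: λ₂ = 7.8464π²/3.59² ≈ 6.009 (4× faster decay)
  n=3: λ₃ = 17.6544π²/3.59² ≈ 13.52 (9× faster decay)
As t → ∞, higher modes decay exponentially faster. The n=1 mode dominates: θ ~ c₁ sin(πx/3.59) e^{-λ₁t}.
Decay rate: λ₁ = 1.9616π²/3.59² ≈ 1.502.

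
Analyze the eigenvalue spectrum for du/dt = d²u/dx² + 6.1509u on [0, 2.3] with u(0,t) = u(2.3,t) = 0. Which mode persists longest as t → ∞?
Eigenvalues: λₙ = n²π²/2.3² - 6.1509.
First three modes:
  n=1: λ₁ = π²/2.3² - 6.1509 ≈ -4.285
  n=2: λ₂ = 4π²/2.3² - 6.1509 ≈ 1.312
  n=3: λ₃ = 9π²/2.3² - 6.1509 ≈ 10.64
Since π²/2.3² ≈ 1.866 < 6.1509, λ₁ < 0.
The n=1 mode grows fastest (−λₙ is largest for n=1) → dominates.
Asymptotic: u ~ c₁ sin(πx/2.3) e^{4.285t} (exponential growth at rate −λ₁ ≈ 4.285).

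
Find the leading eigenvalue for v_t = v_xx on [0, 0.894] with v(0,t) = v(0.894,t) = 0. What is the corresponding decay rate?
Eigenvalues: λₙ = n²π²/0.894².
First three modes:
  n=1: λ₁ = π²/0.894² ≈ 12.349
  n=2: λ₂ = 4π²/0.894² ≈ 49.395 (4× faster decay)
  n=3: λ₃ = 9π²/0.894² ≈ 111.139 (9× faster decay)
As t → ∞, higher modes decay exponentially faster. The n=1 mode dominates: v ~ c₁ sin(πx/0.894) e^{-λ₁t}.
Decay rate: λ₁ = π²/0.894² ≈ 12.349.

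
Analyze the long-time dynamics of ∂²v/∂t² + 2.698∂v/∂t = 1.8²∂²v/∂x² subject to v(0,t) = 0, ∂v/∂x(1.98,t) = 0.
Long-time behavior: v → 0. Damping (γ=2.698) dissipates energy; oscillations decay exponentially.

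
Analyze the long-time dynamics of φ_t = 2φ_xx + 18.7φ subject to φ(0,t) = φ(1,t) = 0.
Long-time behavior: φ → 0. Diffusion dominates reaction (r=18.7 < κπ²/L²≈19.74); solution decays.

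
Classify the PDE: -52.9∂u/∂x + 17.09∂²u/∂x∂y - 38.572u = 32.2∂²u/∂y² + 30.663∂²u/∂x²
Rewriting in standard form: -30.663∂²u/∂x² + 17.09∂²u/∂x∂y - 32.2∂²u/∂y² - 52.9∂u/∂x - 38.572u = 0. A = -30.663, B = 17.09, C = -32.2. Discriminant B² - 4AC = -3657.3263. Since -3657.3263 < 0, elliptic.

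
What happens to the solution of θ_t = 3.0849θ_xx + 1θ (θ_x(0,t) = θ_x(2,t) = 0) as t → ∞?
θ grows unboundedly. With Neumann BCs the constant mode has diffusion eigenvalue 0, so any r > 0 makes it grow like e^(1t); solution grows exponentially.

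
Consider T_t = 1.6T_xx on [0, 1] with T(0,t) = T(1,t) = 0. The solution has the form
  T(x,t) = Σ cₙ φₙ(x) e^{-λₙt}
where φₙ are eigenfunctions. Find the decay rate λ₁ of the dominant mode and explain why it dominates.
Eigenvalues: λₙ = 1.6n²π².
First three modes:
  n=1: λ₁ = 1.6π² ≈ 15.791
  n=2: λ₂ = 6.4π² ≈ 63.165 (4× faster decay)
  n=3: λ₃ = 14.4π² ≈ 142.122 (9× faster decay)
As t → ∞, higher modes decay exponentially faster. The n=1 mode dominates: T ~ c₁ sin(πx) e^{-λ₁t}.
Decay rate: λ₁ = 1.6π² ≈ 15.791.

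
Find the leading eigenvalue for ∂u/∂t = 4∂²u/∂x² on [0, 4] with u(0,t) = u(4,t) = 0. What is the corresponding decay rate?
Eigenvalues: λₙ = 4n²π²/4².
First three modes:
  n=1: λ₁ = 4π²/4² ≈ 2.467
  n=2: λ₂ = 16π²/4² ≈ 9.87 (4× faster decay)
  n=3: λ₃ = 36π²/4² ≈ 22.207 (9× faster decay)
As t → ∞, higher modes decay exponentially faster. The n=1 mode dominates: u ~ c₁ sin(πx/4) e^{-λ₁t}.
Decay rate: λ₁ = 4π²/4² ≈ 2.467.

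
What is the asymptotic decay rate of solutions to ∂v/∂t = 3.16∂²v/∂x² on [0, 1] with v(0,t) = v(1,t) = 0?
Eigenvalues: λₙ = 3.16n²π².
First three modes:
  n=1: λ₁ = 3.16π² ≈ 31.188
  n=2: λ₂ = 12.64π² ≈ 124.752 (4× faster decay)
  n=3: λ₃ = 28.44π² ≈ 280.692 (9× faster decay)
As t → ∞, higher modes decay exponentially faster. The n=1 mode dominates: v ~ c₁ sin(πx) e^{-λ₁t}.
Decay rate: λ₁ = 3.16π² ≈ 31.188.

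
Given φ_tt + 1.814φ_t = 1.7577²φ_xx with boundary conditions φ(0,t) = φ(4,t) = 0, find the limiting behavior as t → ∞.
φ → 0. Damping (γ=1.814) dissipates energy; oscillations decay exponentially.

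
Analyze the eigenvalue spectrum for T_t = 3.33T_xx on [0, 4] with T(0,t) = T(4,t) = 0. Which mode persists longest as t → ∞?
Eigenvalues: λₙ = 3.33n²π²/4².
First three modes:
  n=1: λ₁ = 3.33π²/4² ≈ 2.054
  n=2: λ₂ = 13.32π²/4² ≈ 8.216 (4× faster decay)
  n=3: λ₃ = 29.97π²/4² ≈ 18.487 (9× faster decay)
As t → ∞, higher modes decay exponentially faster. The n=1 mode dominates: T ~ c₁ sin(πx/4) e^{-λ₁t}.
Decay rate: λ₁ = 3.33π²/4² ≈ 2.054.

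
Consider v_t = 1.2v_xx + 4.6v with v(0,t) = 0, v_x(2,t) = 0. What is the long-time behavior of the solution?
As t → ∞, v grows unboundedly. Reaction dominates diffusion (r=4.6 > κπ²/(4L²)≈0.74); solution grows exponentially.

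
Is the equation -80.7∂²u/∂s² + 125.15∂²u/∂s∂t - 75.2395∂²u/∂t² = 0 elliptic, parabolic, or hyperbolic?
Computing B² - 4AC with A = -80.7, B = 125.15, C = -75.2395: discriminant = -8624.7881 (negative). Answer: elliptic.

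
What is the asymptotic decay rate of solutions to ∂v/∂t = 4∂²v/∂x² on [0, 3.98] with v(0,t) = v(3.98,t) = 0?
Eigenvalues: λₙ = 4n²π²/3.98².
First three modes:
  n=1: λ₁ = 4π²/3.98² ≈ 2.492
  n=2: λ₂ = 16π²/3.98² ≈ 9.969 (4× faster decay)
  n=3: λ₃ = 36π²/3.98² ≈ 22.43 (9× faster decay)
As t → ∞, higher modes decay exponentially faster. The n=1 mode dominates: v ~ c₁ sin(πx/3.98) e^{-λ₁t}.
Decay rate: λ₁ = 4π²/3.98² ≈ 2.492.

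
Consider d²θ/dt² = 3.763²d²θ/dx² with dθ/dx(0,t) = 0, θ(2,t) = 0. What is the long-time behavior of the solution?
As t → ∞, θ oscillates (no decay). Energy is conserved; the solution oscillates indefinitely as standing waves.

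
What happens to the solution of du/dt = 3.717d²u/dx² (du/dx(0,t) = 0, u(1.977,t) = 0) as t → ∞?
u → 0. Heat escapes through the Dirichlet boundary.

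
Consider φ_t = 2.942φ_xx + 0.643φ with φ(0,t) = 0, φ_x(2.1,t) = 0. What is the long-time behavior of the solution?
As t → ∞, φ → 0. Diffusion dominates reaction (r=0.643 < κπ²/(4L²)≈1.65); solution decays.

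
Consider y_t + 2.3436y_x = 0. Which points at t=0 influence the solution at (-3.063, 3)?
A single point: x = -10.0938. The characteristic through (-3.063, 3) is x - 2.3436t = const, so x = -3.063 - 2.3436·3 = -10.0938.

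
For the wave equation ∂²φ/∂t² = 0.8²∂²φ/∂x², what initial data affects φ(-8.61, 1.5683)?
Domain of dependence: [-9.86464, -7.35536]. Signals travel at speed 0.8, so data within |x - -8.61| ≤ 0.8·1.5683 = 1.25464 can reach the point.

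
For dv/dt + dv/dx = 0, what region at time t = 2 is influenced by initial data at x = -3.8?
At x = -1.8. The characteristic carries data from (-3.8, 0) to (-1.8, 2).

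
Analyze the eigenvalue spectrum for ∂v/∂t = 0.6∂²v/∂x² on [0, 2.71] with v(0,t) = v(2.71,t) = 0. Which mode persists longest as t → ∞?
Eigenvalues: λₙ = 0.6n²π²/2.71².
First three modes:
  n=1: λ₁ = 0.6π²/2.71² ≈ 0.806
  n=2: λ₂ = 2.4π²/2.71² ≈ 3.225 (4× faster decay)
  n=3: λ₃ = 5.4π²/2.71² ≈ 7.257 (9× faster decay)
As t → ∞, higher modes decay exponentially faster. The n=1 mode dominates: v ~ c₁ sin(πx/2.71) e^{-λ₁t}.
Decay rate: λ₁ = 0.6π²/2.71² ≈ 0.806.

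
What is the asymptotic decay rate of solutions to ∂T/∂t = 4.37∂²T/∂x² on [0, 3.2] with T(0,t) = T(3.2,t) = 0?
Eigenvalues: λₙ = 4.37n²π²/3.2².
First three modes:
  n=1: λ₁ = 4.37π²/3.2² ≈ 4.212
  n=2: λ₂ = 17.48π²/3.2² ≈ 16.848 (4× faster decay)
  n=3: λ₃ = 39.33π²/3.2² ≈ 37.907 (9× faster decay)
As t → ∞, higher modes decay exponentially faster. The n=1 mode dominates: T ~ c₁ sin(πx/3.2) e^{-λ₁t}.
Decay rate: λ₁ = 4.37π²/3.2² ≈ 4.212.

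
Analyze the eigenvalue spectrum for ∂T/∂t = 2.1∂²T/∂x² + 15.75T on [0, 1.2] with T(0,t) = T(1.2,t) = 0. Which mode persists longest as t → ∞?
Eigenvalues: λₙ = 2.1n²π²/1.2² - 15.75.
First three modes:
  n=1: λ₁ = 2.1π²/1.2² - 15.75 ≈ -1.357
  n=2: λ₂ = 8.4π²/1.2² - 15.75 ≈ 41.823
  n=3: λ₃ = 18.9π²/1.2² - 15.75 ≈ 113.789
Since 2.1π²/1.2² ≈ 14.393 < 15.75, λ₁ < 0.
The n=1 mode grows fastest (−λₙ is largest for n=1) → dominates.
Asymptotic: T ~ c₁ sin(πx/1.2) e^{1.357t} (exponential growth at rate −λ₁ ≈ 1.357).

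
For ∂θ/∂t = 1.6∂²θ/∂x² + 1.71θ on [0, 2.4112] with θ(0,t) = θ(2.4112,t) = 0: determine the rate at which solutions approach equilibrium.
Eigenvalues: λₙ = 1.6n²π²/2.4112² - 1.71.
First three modes:
  n=1: λ₁ = 1.6π²/2.4112² - 1.71 ≈ 1.006
  n=2: λ₂ = 6.4π²/2.4112² - 1.71 ≈ 9.155
  n=3: λ₃ = 14.4π²/2.4112² - 1.71 ≈ 22.735
Since 1.6π²/2.4112² ≈ 2.716 > 1.71, all λₙ > 0.
The n=1 mode decays slowest → dominates as t → ∞.
Asymptotic: θ ~ c₁ sin(πx/2.4112) e^{-λ₁t} with decay rate λ₁ ≈ 1.006.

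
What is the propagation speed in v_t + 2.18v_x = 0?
Speed = 2.18. Information travels along x - 2.18t = const (rightward).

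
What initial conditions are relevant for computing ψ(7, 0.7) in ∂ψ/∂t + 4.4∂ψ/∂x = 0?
A single point: x = 3.92. The characteristic through (7, 0.7) is x - 4.4t = const, so x = 7 - 4.4·0.7 = 3.92.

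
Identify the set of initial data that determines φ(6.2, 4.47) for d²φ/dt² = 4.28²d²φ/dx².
Domain of dependence: [-12.9316, 25.3316]. Signals travel at speed 4.28, so data within |x - 6.2| ≤ 4.28·4.47 = 19.1316 can reach the point.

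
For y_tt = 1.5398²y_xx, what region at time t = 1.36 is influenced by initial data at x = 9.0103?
Domain of influence: [6.916172, 11.104428]. Data at x = 9.0103 spreads outward at speed 1.5398.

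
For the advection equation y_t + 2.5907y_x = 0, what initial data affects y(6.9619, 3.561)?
A single point: x = -2.2635827. The characteristic through (6.9619, 3.561) is x - 2.5907t = const, so x = 6.9619 - 2.5907·3.561 = -2.2635827.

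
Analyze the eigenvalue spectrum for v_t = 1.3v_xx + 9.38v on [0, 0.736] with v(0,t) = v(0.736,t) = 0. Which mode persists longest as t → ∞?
Eigenvalues: λₙ = 1.3n²π²/0.736² - 9.38.
First three modes:
  n=1: λ₁ = 1.3π²/0.736² - 9.38 ≈ 14.306
  n=2: λ₂ = 5.2π²/0.736² - 9.38 ≈ 85.363
  n=3: λ₃ = 11.7π²/0.736² - 9.38 ≈ 203.792
Since 1.3π²/0.736² ≈ 23.686 > 9.38, all λₙ > 0.
The n=1 mode decays slowest → dominates as t → ∞.
Asymptotic: v ~ c₁ sin(πx/0.736) e^{-λ₁t} with decay rate λ₁ ≈ 14.306.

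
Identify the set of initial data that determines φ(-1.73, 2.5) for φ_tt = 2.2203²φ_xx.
Domain of dependence: [-7.28075, 3.82075]. Signals travel at speed 2.2203, so data within |x - -1.73| ≤ 2.2203·2.5 = 5.55075 can reach the point.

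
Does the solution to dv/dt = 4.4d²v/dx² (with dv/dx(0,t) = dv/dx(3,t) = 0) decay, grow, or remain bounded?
v → constant (steady state). Heat is conserved (no flux at boundaries); solution approaches the spatial average.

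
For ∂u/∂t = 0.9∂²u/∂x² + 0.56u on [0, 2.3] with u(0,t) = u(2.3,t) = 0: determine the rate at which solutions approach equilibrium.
Eigenvalues: λₙ = 0.9n²π²/2.3² - 0.56.
First three modes:
  n=1: λ₁ = 0.9π²/2.3² - 0.56 ≈ 1.119
  n=2: λ₂ = 3.6π²/2.3² - 0.56 ≈ 6.157
  n=3: λ₃ = 8.1π²/2.3² - 0.56 ≈ 14.552
Since 0.9π²/2.3² ≈ 1.679 > 0.56, all λₙ > 0.
The n=1 mode decays slowest → dominates as t → ∞.
Asymptotic: u ~ c₁ sin(πx/2.3) e^{-λ₁t} with decay rate λ₁ ≈ 1.119.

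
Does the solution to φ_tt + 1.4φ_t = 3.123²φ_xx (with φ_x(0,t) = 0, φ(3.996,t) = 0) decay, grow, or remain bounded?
φ → 0. Damping (γ=1.4) dissipates energy; oscillations decay exponentially.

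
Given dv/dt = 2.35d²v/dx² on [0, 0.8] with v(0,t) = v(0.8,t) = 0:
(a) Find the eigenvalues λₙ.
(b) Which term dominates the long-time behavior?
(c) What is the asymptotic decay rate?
Eigenvalues: λₙ = 2.35n²π²/0.8².
First three modes:
  n=1: λ₁ = 2.35π²/0.8² ≈ 36.24
  n=2: λ₂ = 9.4π²/0.8² ≈ 144.96 (4× faster decay)
  n=3: λ₃ = 21.15π²/0.8² ≈ 326.16 (9× faster decay)
As t → ∞, higher modes decay exponentially faster. The n=1 mode dominates: v ~ c₁ sin(πx/0.8) e^{-λ₁t}.
Decay rate: λ₁ = 2.35π²/0.8² ≈ 36.24.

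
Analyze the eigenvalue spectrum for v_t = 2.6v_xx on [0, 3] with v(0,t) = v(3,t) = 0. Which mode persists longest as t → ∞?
Eigenvalues: λₙ = 2.6n²π²/3².
First three modes:
  n=1: λ₁ = 2.6π²/3² ≈ 2.851
  n=2: λ₂ = 10.4π²/3² ≈ 11.405 (4× faster decay)
  n=3: λ₃ = 23.4π²/3² ≈ 25.661 (9× faster decay)
As t → ∞, higher modes decay exponentially faster. The n=1 mode dominates: v ~ c₁ sin(πx/3) e^{-λ₁t}.
Decay rate: λ₁ = 2.6π²/3² ≈ 2.851.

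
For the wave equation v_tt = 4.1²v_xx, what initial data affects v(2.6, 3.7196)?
Domain of dependence: [-12.65036, 17.85036]. Signals travel at speed 4.1, so data within |x - 2.6| ≤ 4.1·3.7196 = 15.25036 can reach the point.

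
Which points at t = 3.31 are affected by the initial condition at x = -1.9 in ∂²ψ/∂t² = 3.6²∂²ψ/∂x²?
Domain of influence: [-13.816, 10.016]. Data at x = -1.9 spreads outward at speed 3.6.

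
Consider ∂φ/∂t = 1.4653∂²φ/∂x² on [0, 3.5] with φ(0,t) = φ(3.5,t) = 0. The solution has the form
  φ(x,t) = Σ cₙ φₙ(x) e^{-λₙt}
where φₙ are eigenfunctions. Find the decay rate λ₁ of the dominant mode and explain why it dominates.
Eigenvalues: λₙ = 1.4653n²π²/3.5².
First three modes:
  n=1: λ₁ = 1.4653π²/3.5² ≈ 1.181
  n=2: λ₂ = 5.8612π²/3.5² ≈ 4.722 (4× faster decay)
  n=3: λ₃ = 13.1877π²/3.5² ≈ 10.625 (9× faster decay)
As t → ∞, higher modes decay exponentially faster. The n=1 mode dominates: φ ~ c₁ sin(πx/3.5) e^{-λ₁t}.
Decay rate: λ₁ = 1.4653π²/3.5² ≈ 1.181.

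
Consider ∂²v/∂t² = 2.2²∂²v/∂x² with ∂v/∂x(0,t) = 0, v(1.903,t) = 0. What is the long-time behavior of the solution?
As t → ∞, v oscillates (no decay). Energy is conserved; the solution oscillates indefinitely as standing waves.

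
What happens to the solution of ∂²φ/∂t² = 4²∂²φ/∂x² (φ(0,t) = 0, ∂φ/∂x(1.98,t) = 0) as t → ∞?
φ oscillates (no decay). Energy is conserved; the solution oscillates indefinitely as standing waves.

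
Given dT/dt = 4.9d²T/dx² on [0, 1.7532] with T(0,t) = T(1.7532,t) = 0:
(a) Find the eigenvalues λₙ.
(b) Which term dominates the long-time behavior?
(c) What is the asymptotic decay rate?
Eigenvalues: λₙ = 4.9n²π²/1.7532².
First three modes:
  n=1: λ₁ = 4.9π²/1.7532² ≈ 15.734
  n=2: λ₂ = 19.6π²/1.7532² ≈ 62.935 (4× faster decay)
  n=3: λ₃ = 44.1π²/1.7532² ≈ 141.604 (9× faster decay)
As t → ∞, higher modes decay exponentially faster. The n=1 mode dominates: T ~ c₁ sin(πx/1.7532) e^{-λ₁t}.
Decay rate: λ₁ = 4.9π²/1.7532² ≈ 15.734.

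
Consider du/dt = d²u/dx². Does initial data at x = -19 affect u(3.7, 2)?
Yes, for any finite x. The heat equation has infinite propagation speed, so all initial data affects all points at any t > 0.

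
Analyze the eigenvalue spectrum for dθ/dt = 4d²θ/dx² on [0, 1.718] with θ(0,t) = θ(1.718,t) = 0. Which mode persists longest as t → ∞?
Eigenvalues: λₙ = 4n²π²/1.718².
First three modes:
  n=1: λ₁ = 4π²/1.718² ≈ 13.376
  n=2: λ₂ = 16π²/1.718² ≈ 53.502 (4× faster decay)
  n=3: λ₃ = 36π²/1.718² ≈ 120.38 (9× faster decay)
As t → ∞, higher modes decay exponentially faster. The n=1 mode dominates: θ ~ c₁ sin(πx/1.718) e^{-λ₁t}.
Decay rate: λ₁ = 4π²/1.718² ≈ 13.376.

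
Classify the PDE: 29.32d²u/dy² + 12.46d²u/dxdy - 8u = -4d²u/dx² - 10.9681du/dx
Rewriting in standard form: 4d²u/dx² + 12.46d²u/dxdy + 29.32d²u/dy² + 10.9681du/dx - 8u = 0. A = 4, B = 12.46, C = 29.32. Discriminant B² - 4AC = -313.8684. Since -313.8684 < 0, elliptic.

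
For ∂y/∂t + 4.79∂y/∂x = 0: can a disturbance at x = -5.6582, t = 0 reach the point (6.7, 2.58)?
Yes. The characteristic through (6.7, 2.58) passes through x = -5.6582.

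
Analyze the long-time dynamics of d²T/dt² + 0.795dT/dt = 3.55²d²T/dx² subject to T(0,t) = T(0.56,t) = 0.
Long-time behavior: T → 0. Damping (γ=0.795) dissipates energy; oscillations decay exponentially.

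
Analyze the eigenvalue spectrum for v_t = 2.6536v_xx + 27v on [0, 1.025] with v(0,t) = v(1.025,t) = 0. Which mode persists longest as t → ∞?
Eigenvalues: λₙ = 2.6536n²π²/1.025² - 27.
First three modes:
  n=1: λ₁ = 2.6536π²/1.025² - 27 ≈ -2.072
  n=2: λ₂ = 10.6144π²/1.025² - 27 ≈ 72.712
  n=3: λ₃ = 23.8824π²/1.025² - 27 ≈ 197.352
Since 2.6536π²/1.025² ≈ 24.928 < 27, λ₁ < 0.
The n=1 mode grows fastest (−λₙ is largest for n=1) → dominates.
Asymptotic: v ~ c₁ sin(πx/1.025) e^{2.072t} (exponential growth at rate −λ₁ ≈ 2.072).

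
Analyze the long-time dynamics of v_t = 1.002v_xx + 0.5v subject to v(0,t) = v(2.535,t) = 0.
Long-time behavior: v → 0. Diffusion dominates reaction (r=0.5 < κπ²/L²≈1.54); solution decays.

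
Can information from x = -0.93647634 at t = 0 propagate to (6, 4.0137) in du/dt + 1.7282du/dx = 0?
Yes. The characteristic through (6, 4.0137) passes through x = -0.93647634.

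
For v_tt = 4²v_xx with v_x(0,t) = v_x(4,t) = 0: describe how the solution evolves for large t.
v oscillates about a mean that drifts linearly in t (generically unbounded; no decay). There is no damping, so the nonconstant modes persist as standing waves (energy conserved, no decay). But with Neumann conditions at both ends the constant mode has eigenvalue 0: the spatial mean M(t) of v satisfies M'' = 0, so M(t) = M(0) + M'(0)·t. Unless the initial velocity has zero mean (∫v_t(x,0)dx = 0), the solution grows linearly in t (unbounded, though not exponentially); if it does have zero mean, the solution stays bounded and simply oscillates.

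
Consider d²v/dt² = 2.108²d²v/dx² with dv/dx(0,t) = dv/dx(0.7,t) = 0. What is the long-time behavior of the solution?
As t → ∞, v oscillates about a mean that drifts linearly in t (generically unbounded; no decay). There is no damping, so the nonconstant modes persist as standing waves (energy conserved, no decay). But with Neumann conditions at both ends the constant mode has eigenvalue 0: the spatial mean M(t) of v satisfies M'' = 0, so M(t) = M(0) + M'(0)·t. Unless the initial velocity has zero mean (∫v_t(x,0)dx = 0), the solution grows linearly in t (unbounded, though not exponentially); if it does have zero mean, the solution stays bounded and simply oscillates.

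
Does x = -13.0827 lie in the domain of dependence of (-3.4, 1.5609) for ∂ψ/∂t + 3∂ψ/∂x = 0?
No. Only data at x = -8.0827 affects (-3.4, 1.5609). Advection has one-way propagation along characteristics.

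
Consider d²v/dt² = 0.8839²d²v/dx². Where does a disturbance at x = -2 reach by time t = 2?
Domain of influence: [-3.7678, -0.2322]. Data at x = -2 spreads outward at speed 0.8839.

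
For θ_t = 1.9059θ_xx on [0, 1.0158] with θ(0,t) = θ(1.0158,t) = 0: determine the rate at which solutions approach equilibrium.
Eigenvalues: λₙ = 1.9059n²π²/1.0158².
First three modes:
  n=1: λ₁ = 1.9059π²/1.0158² ≈ 18.23
  n=2: λ₂ = 7.6236π²/1.0158² ≈ 72.919 (4× faster decay)
  n=3: λ₃ = 17.1531π²/1.0158² ≈ 164.069 (9× faster decay)
As t → ∞, higher modes decay exponentially faster. The n=1 mode dominates: θ ~ c₁ sin(πx/1.0158) e^{-λ₁t}.
Decay rate: λ₁ = 1.9059π²/1.0158² ≈ 18.23.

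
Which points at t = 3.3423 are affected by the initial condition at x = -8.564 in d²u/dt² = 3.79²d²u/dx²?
Domain of influence: [-21.231317, 4.103317]. Data at x = -8.564 spreads outward at speed 3.79.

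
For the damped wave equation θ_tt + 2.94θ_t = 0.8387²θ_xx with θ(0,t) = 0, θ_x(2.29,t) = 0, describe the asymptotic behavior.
θ → 0. Damping (γ=2.94) dissipates energy; oscillations decay exponentially.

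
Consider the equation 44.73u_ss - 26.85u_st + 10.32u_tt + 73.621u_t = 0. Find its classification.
Elliptic. (A = 44.73, B = -26.85, C = 10.32 gives B² - 4AC = -1125.5319.)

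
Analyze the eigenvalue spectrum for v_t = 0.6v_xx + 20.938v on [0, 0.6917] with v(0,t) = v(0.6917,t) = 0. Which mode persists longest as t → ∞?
Eigenvalues: λₙ = 0.6n²π²/0.6917² - 20.938.
First three modes:
  n=1: λ₁ = 0.6π²/0.6917² - 20.938 ≈ -8.561
  n=2: λ₂ = 2.4π²/0.6917² - 20.938 ≈ 28.57
  n=3: λ₃ = 5.4π²/0.6917² - 20.938 ≈ 90.455
Since 0.6π²/0.6917² ≈ 12.377 < 20.938, λ₁ < 0.
The n=1 mode grows fastest (−λₙ is largest for n=1) → dominates.
Asymptotic: v ~ c₁ sin(πx/0.6917) e^{8.561t} (exponential growth at rate −λ₁ ≈ 8.561).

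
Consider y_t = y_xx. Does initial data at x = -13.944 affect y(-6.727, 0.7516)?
Yes, for any finite x. The heat equation has infinite propagation speed, so all initial data affects all points at any t > 0.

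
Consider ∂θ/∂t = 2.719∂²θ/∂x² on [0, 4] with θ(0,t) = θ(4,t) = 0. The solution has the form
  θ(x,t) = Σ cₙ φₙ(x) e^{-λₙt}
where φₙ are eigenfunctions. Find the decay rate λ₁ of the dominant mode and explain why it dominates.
Eigenvalues: λₙ = 2.719n²π²/4².
First three modes:
  n=1: λ₁ = 2.719π²/4² ≈ 1.677
  n=2: λ₂ = 10.876π²/4² ≈ 6.709 (4× faster decay)
  n=3: λ₃ = 24.471π²/4² ≈ 15.095 (9× faster decay)
As t → ∞, higher modes decay exponentially faster. The n=1 mode dominates: θ ~ c₁ sin(πx/4) e^{-λ₁t}.
Decay rate: λ₁ = 2.719π²/4² ≈ 1.677.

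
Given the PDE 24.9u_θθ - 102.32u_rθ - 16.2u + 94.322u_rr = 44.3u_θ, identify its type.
Rewriting in standard form: 94.322u_rr - 102.32u_rθ + 24.9u_θθ - 44.3u_θ - 16.2u = 0. The second-order coefficients are A = 94.322, B = -102.32, C = 24.9. Since B² - 4AC = 1074.9112 > 0, this is a hyperbolic PDE.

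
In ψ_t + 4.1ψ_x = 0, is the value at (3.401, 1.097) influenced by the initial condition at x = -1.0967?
Yes. The characteristic through (3.401, 1.097) passes through x = -1.0967.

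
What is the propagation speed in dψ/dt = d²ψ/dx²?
Infinite. The heat equation is parabolic, not hyperbolic, so disturbances propagate instantly.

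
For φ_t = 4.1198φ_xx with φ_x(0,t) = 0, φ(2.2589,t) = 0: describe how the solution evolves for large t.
φ → 0. Heat escapes through the Dirichlet boundary.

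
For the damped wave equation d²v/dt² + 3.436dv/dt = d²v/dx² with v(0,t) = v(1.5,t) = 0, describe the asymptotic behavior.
v → 0. Damping (γ=3.436) dissipates energy; oscillations decay exponentially.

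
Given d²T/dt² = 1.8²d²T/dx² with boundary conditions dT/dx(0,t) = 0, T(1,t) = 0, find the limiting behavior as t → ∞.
T oscillates (no decay). Energy is conserved; the solution oscillates indefinitely as standing waves.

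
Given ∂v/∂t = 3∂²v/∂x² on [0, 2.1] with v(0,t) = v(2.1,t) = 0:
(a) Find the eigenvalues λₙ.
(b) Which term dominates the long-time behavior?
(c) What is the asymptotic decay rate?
Eigenvalues: λₙ = 3n²π²/2.1².
First three modes:
  n=1: λ₁ = 3π²/2.1² ≈ 6.714
  n=2: λ₂ = 12π²/2.1² ≈ 26.856 (4× faster decay)
  n=3: λ₃ = 27π²/2.1² ≈ 60.426 (9× faster decay)
As t → ∞, higher modes decay exponentially faster. The n=1 mode dominates: v ~ c₁ sin(πx/2.1) e^{-λ₁t}.
Decay rate: λ₁ = 3π²/2.1² ≈ 6.714.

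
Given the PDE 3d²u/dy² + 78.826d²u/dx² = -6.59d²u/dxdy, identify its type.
Rewriting in standard form: 78.826d²u/dx² + 6.59d²u/dxdy + 3d²u/dy² = 0. The second-order coefficients are A = 78.826, B = 6.59, C = 3. Since B² - 4AC = -902.4839 < 0, this is an elliptic PDE.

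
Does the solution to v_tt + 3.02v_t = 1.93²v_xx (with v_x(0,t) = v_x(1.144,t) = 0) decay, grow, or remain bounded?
v → constant (steady state). Damping (γ=3.02) dissipates the nonconstant modes; with Neumann BCs the spatial average obeys M''+γM'=0 and tends to a finite limit.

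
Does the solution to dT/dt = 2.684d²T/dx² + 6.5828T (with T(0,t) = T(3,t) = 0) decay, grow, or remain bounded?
T grows unboundedly. Reaction dominates diffusion (r=6.5828 > κπ²/L²≈2.94); solution grows exponentially.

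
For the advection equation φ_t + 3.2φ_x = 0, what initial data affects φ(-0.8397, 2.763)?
A single point: x = -9.6813. The characteristic through (-0.8397, 2.763) is x - 3.2t = const, so x = -0.8397 - 3.2·2.763 = -9.6813.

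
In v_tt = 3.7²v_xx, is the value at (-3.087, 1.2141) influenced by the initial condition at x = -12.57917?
No. The domain of dependence is [-7.57917, 1.40517], and -12.57917 is outside this interval.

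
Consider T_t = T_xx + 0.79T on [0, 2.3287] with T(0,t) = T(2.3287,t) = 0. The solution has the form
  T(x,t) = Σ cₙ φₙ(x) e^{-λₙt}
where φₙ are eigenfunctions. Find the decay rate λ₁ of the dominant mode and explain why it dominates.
Eigenvalues: λₙ = n²π²/2.3287² - 0.79.
First three modes:
  n=1: λ₁ = π²/2.3287² - 0.79 ≈ 1.03
  n=2: λ₂ = 4π²/2.3287² - 0.79 ≈ 6.49
  n=3: λ₃ = 9π²/2.3287² - 0.79 ≈ 15.59
Since π²/2.3287² ≈ 1.82 > 0.79, all λₙ > 0.
The n=1 mode decays slowest → dominates as t → ∞.
Asymptotic: T ~ c₁ sin(πx/2.3287) e^{-λ₁t} with decay rate λ₁ ≈ 1.03.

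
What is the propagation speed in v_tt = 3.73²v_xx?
Speed = 3.73. Information travels along characteristics x = x₀ ± 3.73t.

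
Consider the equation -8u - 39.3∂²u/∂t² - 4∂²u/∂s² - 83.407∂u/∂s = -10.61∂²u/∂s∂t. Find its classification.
Rewriting in standard form: -4∂²u/∂s² + 10.61∂²u/∂s∂t - 39.3∂²u/∂t² - 83.407∂u/∂s - 8u = 0. Elliptic. (A = -4, B = 10.61, C = -39.3 gives B² - 4AC = -516.2279.)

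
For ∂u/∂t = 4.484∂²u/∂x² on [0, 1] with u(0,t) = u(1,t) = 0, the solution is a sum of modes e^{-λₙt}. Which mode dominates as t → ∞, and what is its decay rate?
Eigenvalues: λₙ = 4.484n²π².
First three modes:
  n=1: λ₁ = 4.484π² ≈ 44.255
  n=2: λ₂ = 17.936π² ≈ 177.021 (4× faster decay)
  n=3: λ₃ = 40.356π² ≈ 398.298 (9× faster decay)
As t → ∞, higher modes decay exponentially faster. The n=1 mode dominates: u ~ c₁ sin(πx) e^{-λ₁t}.
Decay rate: λ₁ = 4.484π² ≈ 44.255.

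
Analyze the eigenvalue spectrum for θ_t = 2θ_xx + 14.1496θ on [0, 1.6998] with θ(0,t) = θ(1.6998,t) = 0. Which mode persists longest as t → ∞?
Eigenvalues: λₙ = 2n²π²/1.6998² - 14.1496.
First three modes:
  n=1: λ₁ = 2π²/1.6998² - 14.1496 ≈ -7.318
  n=2: λ₂ = 8π²/1.6998² - 14.1496 ≈ 13.178
  n=3: λ₃ = 18π²/1.6998² - 14.1496 ≈ 47.336
Since 2π²/1.6998² ≈ 6.832 < 14.1496, λ₁ < 0.
The n=1 mode grows fastest (−λₙ is largest for n=1) → dominates.
Asymptotic: θ ~ c₁ sin(πx/1.6998) e^{7.318t} (exponential growth at rate −λ₁ ≈ 7.318).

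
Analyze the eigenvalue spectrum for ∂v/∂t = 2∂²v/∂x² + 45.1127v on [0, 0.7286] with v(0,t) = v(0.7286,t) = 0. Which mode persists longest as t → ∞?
Eigenvalues: λₙ = 2n²π²/0.7286² - 45.1127.
First three modes:
  n=1: λ₁ = 2π²/0.7286² - 45.1127 ≈ -7.929
  n=2: λ₂ = 8π²/0.7286² - 45.1127 ≈ 103.622
  n=3: λ₃ = 18π²/0.7286² - 45.1127 ≈ 289.54
Since 2π²/0.7286² ≈ 37.184 < 45.1127, λ₁ < 0.
The n=1 mode grows fastest (−λₙ is largest for n=1) → dominates.
Asymptotic: v ~ c₁ sin(πx/0.7286) e^{7.929t} (exponential growth at rate −λ₁ ≈ 7.929).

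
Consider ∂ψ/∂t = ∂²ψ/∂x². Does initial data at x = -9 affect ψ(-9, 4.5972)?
Yes, for any finite x. The heat equation has infinite propagation speed, so all initial data affects all points at any t > 0.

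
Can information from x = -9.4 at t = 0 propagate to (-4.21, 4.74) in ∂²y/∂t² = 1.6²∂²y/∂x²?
Yes. The domain of dependence is [-11.794, 3.374], and -9.4 ∈ [-11.794, 3.374].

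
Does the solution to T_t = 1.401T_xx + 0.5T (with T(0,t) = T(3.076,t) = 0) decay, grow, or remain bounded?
T → 0. Diffusion dominates reaction (r=0.5 < κπ²/L²≈1.46); solution decays.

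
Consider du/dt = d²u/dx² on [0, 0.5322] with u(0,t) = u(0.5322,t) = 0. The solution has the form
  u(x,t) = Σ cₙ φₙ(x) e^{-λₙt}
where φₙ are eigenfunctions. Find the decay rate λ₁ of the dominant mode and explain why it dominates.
Eigenvalues: λₙ = n²π²/0.5322².
First three modes:
  n=1: λ₁ = π²/0.5322² ≈ 34.846
  n=2: λ₂ = 4π²/0.5322² ≈ 139.383 (4× faster decay)
  n=3: λ₃ = 9π²/0.5322² ≈ 313.612 (9× faster decay)
As t → ∞, higher modes decay exponentially faster. The n=1 mode dominates: u ~ c₁ sin(πx/0.5322) e^{-λ₁t}.
Decay rate: λ₁ = π²/0.5322² ≈ 34.846.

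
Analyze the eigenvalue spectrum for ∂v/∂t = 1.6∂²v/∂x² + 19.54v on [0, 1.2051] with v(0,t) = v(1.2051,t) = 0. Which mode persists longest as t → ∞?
Eigenvalues: λₙ = 1.6n²π²/1.2051² - 19.54.
First three modes:
  n=1: λ₁ = 1.6π²/1.2051² - 19.54 ≈ -8.666
  n=2: λ₂ = 6.4π²/1.2051² - 19.54 ≈ 23.954
  n=3: λ₃ = 14.4π²/1.2051² - 19.54 ≈ 78.322
Since 1.6π²/1.2051² ≈ 10.874 < 19.54, λ₁ < 0.
The n=1 mode grows fastest (−λₙ is largest for n=1) → dominates.
Asymptotic: v ~ c₁ sin(πx/1.2051) e^{8.666t} (exponential growth at rate −λ₁ ≈ 8.666).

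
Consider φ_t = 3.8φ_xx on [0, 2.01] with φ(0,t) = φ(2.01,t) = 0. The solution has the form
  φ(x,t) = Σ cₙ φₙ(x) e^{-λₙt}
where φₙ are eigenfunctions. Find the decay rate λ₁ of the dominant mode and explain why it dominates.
Eigenvalues: λₙ = 3.8n²π²/2.01².
First three modes:
  n=1: λ₁ = 3.8π²/2.01² ≈ 9.283
  n=2: λ₂ = 15.2π²/2.01² ≈ 37.132 (4× faster decay)
  n=3: λ₃ = 34.2π²/2.01² ≈ 83.548 (9× faster decay)
As t → ∞, higher modes decay exponentially faster. The n=1 mode dominates: φ ~ c₁ sin(πx/2.01) e^{-λ₁t}.
Decay rate: λ₁ = 3.8π²/2.01² ≈ 9.283.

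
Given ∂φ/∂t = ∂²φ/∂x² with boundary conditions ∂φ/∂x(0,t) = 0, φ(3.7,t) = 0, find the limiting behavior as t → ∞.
φ → 0. Heat escapes through the Dirichlet boundary.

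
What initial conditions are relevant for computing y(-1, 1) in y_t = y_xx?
The entire real line. The heat equation has infinite propagation speed: any initial disturbance instantly affects all points (though exponentially small far away).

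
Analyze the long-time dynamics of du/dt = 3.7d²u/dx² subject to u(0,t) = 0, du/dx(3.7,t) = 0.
Long-time behavior: u → 0. Heat escapes through the Dirichlet boundary.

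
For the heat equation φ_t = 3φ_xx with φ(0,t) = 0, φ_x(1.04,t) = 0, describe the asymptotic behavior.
φ → 0. Heat escapes through the Dirichlet boundary.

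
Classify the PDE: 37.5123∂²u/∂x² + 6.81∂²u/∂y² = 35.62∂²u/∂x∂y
Rewriting in standard form: 37.5123∂²u/∂x² - 35.62∂²u/∂x∂y + 6.81∂²u/∂y² = 0. A = 37.5123, B = -35.62, C = 6.81. Discriminant B² - 4AC = 246.949348. Since 246.949348 > 0, hyperbolic.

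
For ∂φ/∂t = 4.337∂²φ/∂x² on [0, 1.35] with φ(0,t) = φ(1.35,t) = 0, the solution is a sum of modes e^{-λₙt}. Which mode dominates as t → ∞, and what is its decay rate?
Eigenvalues: λₙ = 4.337n²π²/1.35².
First three modes:
  n=1: λ₁ = 4.337π²/1.35² ≈ 23.487
  n=2: λ₂ = 17.348π²/1.35² ≈ 93.947 (4× faster decay)
  n=3: λ₃ = 39.033π²/1.35² ≈ 211.38 (9× faster decay)
As t → ∞, higher modes decay exponentially faster. The n=1 mode dominates: φ ~ c₁ sin(πx/1.35) e^{-λ₁t}.
Decay rate: λ₁ = 4.337π²/1.35² ≈ 23.487.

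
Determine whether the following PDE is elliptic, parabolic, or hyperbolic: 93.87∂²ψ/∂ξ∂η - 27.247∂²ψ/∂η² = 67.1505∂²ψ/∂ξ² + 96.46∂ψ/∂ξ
Rewriting in standard form: -67.1505∂²ψ/∂ξ² + 93.87∂²ψ/∂ξ∂η - 27.247∂²ψ/∂η² - 96.46∂ψ/∂ξ = 0. Coefficients: A = -67.1505, B = 93.87, C = -27.247. B² - 4AC = 1492.978206, which is positive, so the equation is hyperbolic.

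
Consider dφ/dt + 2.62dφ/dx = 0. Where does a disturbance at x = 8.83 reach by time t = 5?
At x = 21.93. The characteristic carries data from (8.83, 0) to (21.93, 5).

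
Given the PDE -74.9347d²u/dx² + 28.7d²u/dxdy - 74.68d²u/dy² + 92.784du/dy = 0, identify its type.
The second-order coefficients are A = -74.9347, B = 28.7, C = -74.68. Since B² - 4AC = -21560.803584 < 0, this is an elliptic PDE.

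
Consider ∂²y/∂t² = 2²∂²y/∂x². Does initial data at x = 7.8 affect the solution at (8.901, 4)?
Yes. The domain of dependence is [0.901, 16.901], and 7.8 ∈ [0.901, 16.901].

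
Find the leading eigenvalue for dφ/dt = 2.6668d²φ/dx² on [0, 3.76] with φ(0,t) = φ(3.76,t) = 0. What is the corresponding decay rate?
Eigenvalues: λₙ = 2.6668n²π²/3.76².
First three modes:
  n=1: λ₁ = 2.6668π²/3.76² ≈ 1.862
  n=2: λ₂ = 10.6672π²/3.76² ≈ 7.447 (4× faster decay)
  n=3: λ₃ = 24.0012π²/3.76² ≈ 16.755 (9× faster decay)
As t → ∞, higher modes decay exponentially faster. The n=1 mode dominates: φ ~ c₁ sin(πx/3.76) e^{-λ₁t}.
Decay rate: λ₁ = 2.6668π²/3.76² ≈ 1.862.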